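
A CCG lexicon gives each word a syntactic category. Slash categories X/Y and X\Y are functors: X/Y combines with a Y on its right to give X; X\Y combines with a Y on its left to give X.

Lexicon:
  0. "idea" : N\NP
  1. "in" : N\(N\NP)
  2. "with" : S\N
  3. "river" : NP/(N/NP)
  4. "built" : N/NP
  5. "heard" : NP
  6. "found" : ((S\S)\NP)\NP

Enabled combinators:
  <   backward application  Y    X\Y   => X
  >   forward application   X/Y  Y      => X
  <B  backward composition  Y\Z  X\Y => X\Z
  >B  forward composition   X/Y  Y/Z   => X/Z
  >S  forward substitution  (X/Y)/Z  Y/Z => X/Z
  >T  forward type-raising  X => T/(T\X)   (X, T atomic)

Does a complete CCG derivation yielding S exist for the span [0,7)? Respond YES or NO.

[0,7] S   <
  [0,2] N   <
    [0,1] "idea" : N\NP
    [1,2] "in" : N\(N\NP)
  [2,7] S\N   <B
    [2,3] "with" : S\N
    [3,7] S\S   <
      [3,5] NP   >
        [3,4] "river" : NP/(N/NP)
        [4,5] "built" : N/NP
      [5,7] (S\S)\NP   <
        [5,6] "heard" : NP
        [6,7] "found" : ((S\S)\NP)\NP

YES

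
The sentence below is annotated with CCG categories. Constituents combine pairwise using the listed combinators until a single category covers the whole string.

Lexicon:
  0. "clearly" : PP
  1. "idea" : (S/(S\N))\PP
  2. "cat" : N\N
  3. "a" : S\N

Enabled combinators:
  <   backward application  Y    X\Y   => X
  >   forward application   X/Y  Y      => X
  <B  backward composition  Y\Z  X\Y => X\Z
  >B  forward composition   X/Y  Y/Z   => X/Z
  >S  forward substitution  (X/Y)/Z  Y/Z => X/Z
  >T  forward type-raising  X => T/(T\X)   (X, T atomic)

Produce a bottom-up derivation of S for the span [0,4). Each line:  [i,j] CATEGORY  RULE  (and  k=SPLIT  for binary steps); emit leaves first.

[0,1] PP  lex  "clearly"
[1,2] (S/(S\N))\PP  lex  "idea"
[0,2] S/(S\N)  <  k=1
[2,3] N\N  lex  "cat"
[3,4] S\N  lex  "a"
[2,4] S\N  <B  k=3
[0,4] S  >  k=2

[0,4] S   >
  [0,2] S/(S\N)   <
    [0,1] "clearly" : PP
    [1,2] "idea" : (S/(S\N))\PP
  [2,4] S\N   <B
    [2,3] "cat" : N\N
    [3,4] "a" : S\N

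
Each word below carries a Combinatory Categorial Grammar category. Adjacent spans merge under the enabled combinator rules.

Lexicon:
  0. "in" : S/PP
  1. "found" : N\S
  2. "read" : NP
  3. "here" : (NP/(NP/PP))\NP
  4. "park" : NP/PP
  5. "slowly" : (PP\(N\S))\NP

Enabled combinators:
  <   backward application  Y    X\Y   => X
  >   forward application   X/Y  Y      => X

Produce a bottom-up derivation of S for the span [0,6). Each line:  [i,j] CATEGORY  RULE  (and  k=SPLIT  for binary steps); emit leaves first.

[0,6] S   >
  [0,1] "in" : S/PP
  [1,6] PP   <
    [1,2] "found" : N\S
    [2,6] PP\(N\S)   <
      [2,5] NP   >
        [2,4] NP/(NP/PP)   <
          [2,3] "read" : NP
          [3,4] "here" : (NP/(NP/PP))\NP
        [4,5] "park" : NP/PP
      [5,6] "slowly" : (PP\(N\S))\NP

[0,1] S/PP  lex  "in"
[1,2] N\S  lex  "found"
[2,3] NP  lex  "read"
[3,4] (NP/(NP/PP))\NP  lex  "here"
[2,4] NP/(NP/PP)  <  k=3
[4,5] NP/PP  lex  "park"
[2,5] NP  >  k=4
[5,6] (PP\(N\S))\NP  lex  "slowly"
[2,6] PP\(N\S)  <  k=5
[1,6] PP  <  k=2
[0,6] S  >  k=1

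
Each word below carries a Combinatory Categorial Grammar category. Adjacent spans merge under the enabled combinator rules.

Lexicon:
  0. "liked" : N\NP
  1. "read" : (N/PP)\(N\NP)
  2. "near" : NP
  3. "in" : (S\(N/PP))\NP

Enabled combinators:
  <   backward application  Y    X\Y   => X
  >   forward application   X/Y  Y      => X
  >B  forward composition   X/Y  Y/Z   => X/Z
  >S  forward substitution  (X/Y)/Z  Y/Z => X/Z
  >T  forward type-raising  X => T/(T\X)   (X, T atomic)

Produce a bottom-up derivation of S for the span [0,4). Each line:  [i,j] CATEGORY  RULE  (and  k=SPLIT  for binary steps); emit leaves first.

[0,1] N\NP  lex  "liked"
[1,2] (N/PP)\(N\NP)  lex  "read"
[0,2] N/PP  <  k=1
[2,3] NP  lex  "near"
[3,4] (S\(N/PP))\NP  lex  "in"
[2,4] S\(N/PP)  <  k=3
[0,4] S  <  k=2

[0,4] S   <
  [0,2] N/PP   <
    [0,1] "liked" : N\NP
    [1,2] "read" : (N/PP)\(N\NP)
  [2,4] S\(N/PP)   <
    [2,3] "near" : NP
    [3,4] "in" : (S\(N/PP))\NP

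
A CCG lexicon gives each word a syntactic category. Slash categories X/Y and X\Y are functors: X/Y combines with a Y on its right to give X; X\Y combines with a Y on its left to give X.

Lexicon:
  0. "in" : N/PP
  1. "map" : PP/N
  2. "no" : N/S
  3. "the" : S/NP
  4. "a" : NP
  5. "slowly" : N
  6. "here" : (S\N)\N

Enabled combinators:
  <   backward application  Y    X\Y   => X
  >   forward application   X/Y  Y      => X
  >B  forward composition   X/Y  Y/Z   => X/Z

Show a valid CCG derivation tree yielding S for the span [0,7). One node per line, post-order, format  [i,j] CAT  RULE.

[0,1] N/PP  lex  "in"
[1,2] PP/N  lex  "map"
[2,3] N/S  lex  "no"
[1,3] PP/S  >B  k=2
[0,3] N/S  >B  k=1
[3,4] S/NP  lex  "the"
[4,5] NP  lex  "a"
[3,5] S  >  k=4
[0,5] N  >  k=3
[5,6] N  lex  "slowly"
[6,7] (S\N)\N  lex  "here"
[5,7] S\N  <  k=6
[0,7] S  <  k=5

[0,7] S   <
  [0,5] N   >
    [0,3] N/S   >B
      [0,1] "in" : N/PP
      [1,3] PP/S   >B
        [1,2] "map" : PP/N
        [2,3] "no" : N/S
    [3,5] S   >
      [3,4] "the" : S/NP
      [4,5] "a" : NP
  [5,7] S\N   <
    [5,6] "slowly" : N
    [6,7] "here" : (S\N)\N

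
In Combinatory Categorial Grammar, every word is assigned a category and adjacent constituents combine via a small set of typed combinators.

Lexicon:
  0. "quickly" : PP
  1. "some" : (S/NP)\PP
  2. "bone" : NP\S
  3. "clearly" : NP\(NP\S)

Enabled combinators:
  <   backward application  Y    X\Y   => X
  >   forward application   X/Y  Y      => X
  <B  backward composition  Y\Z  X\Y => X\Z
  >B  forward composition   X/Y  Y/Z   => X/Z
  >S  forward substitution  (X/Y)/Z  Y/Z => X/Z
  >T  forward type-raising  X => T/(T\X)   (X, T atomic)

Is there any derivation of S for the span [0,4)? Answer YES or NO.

YES

[0,4] S   >
  [0,2] S/NP   <
    [0,1] "quickly" : PP
    [1,2] "some" : (S/NP)\PP
  [2,4] NP   <
    [2,3] "bone" : NP\S
    [3,4] "clearly" : NP\(NP\S)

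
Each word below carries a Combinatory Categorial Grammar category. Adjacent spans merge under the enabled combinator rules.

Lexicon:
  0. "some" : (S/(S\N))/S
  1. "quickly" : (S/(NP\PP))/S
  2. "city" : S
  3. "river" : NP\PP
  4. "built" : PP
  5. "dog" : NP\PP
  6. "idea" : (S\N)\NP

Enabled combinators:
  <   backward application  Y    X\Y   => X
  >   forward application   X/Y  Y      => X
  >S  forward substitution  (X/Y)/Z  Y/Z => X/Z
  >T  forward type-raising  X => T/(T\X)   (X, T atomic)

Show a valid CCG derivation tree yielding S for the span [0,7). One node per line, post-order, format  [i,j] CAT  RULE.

[0,7] S   >
  [0,4] S/(S\N)   >
    [0,1] "some" : (S/(S\N))/S
    [1,4] S   >
      [1,3] S/(NP\PP)   >
        [1,2] "quickly" : (S/(NP\PP))/S
        [2,3] "city" : S
      [3,4] "river" : NP\PP
  [4,7] S\N   <
    [4,6] NP   >
      [4,5] NP/(NP\PP)   >T
        [4,5] "built" : PP
      [5,6] "dog" : NP\PP
    [6,7] "idea" : (S\N)\NP

[0,1] (S/(S\N))/S  lex  "some"
[1,2] (S/(NP\PP))/S  lex  "quickly"
[2,3] S  lex  "city"
[1,3] S/(NP\PP)  >  k=2
[3,4] NP\PP  lex  "river"
[1,4] S  >  k=3
[0,4] S/(S\N)  >  k=1
[4,5] PP  lex  "built"
[4,5] NP/(NP\PP)  >T
[5,6] NP\PP  lex  "dog"
[4,6] NP  >  k=5
[6,7] (S\N)\NP  lex  "idea"
[4,7] S\N  <  k=6
[0,7] S  >  k=4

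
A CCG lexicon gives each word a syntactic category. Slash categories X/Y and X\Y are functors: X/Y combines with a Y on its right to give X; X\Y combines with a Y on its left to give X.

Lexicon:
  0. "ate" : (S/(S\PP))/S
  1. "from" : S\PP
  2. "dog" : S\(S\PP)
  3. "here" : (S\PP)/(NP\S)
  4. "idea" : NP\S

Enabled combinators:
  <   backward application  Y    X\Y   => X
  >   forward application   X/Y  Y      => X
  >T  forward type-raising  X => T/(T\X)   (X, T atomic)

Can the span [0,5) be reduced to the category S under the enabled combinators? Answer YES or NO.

YES

[0,5] S   >
  [0,3] S/(S\PP)   >
    [0,1] "ate" : (S/(S\PP))/S
    [1,3] S   <
      [1,2] "from" : S\PP
      [2,3] "dog" : S\(S\PP)
  [3,5] S\PP   >
    [3,4] "here" : (S\PP)/(NP\S)
    [4,5] "idea" : NP\S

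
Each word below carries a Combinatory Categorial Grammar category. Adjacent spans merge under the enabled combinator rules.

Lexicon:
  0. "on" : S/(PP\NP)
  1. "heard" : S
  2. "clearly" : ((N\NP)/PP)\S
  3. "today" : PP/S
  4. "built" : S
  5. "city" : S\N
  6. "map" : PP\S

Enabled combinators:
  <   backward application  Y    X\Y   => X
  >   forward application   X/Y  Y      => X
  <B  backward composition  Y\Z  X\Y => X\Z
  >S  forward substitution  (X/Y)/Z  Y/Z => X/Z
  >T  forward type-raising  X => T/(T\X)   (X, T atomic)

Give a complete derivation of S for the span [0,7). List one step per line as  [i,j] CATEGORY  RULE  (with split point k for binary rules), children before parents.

[0,7] S   >
  [0,1] "on" : S/(PP\NP)
  [1,7] PP\NP   <B
    [1,5] N\NP   >
      [1,3] (N\NP)/PP   <
        [1,2] "heard" : S
        [2,3] "clearly" : ((N\NP)/PP)\S
      [3,5] PP   >
        [3,4] "today" : PP/S
        [4,5] "built" : S
    [5,7] PP\N   <B
      [5,6] "city" : S\N
      [6,7] "map" : PP\S

[0,1] S/(PP\NP)  lex  "on"
[1,2] S  lex  "heard"
[2,3] ((N\NP)/PP)\S  lex  "clearly"
[1,3] (N\NP)/PP  <  k=2
[3,4] PP/S  lex  "today"
[4,5] S  lex  "built"
[3,5] PP  >  k=4
[1,5] N\NP  >  k=3
[5,6] S\N  lex  "city"
[6,7] PP\S  lex  "map"
[5,7] PP\N  <B  k=6
[1,7] PP\NP  <B  k=5
[0,7] S  >  k=1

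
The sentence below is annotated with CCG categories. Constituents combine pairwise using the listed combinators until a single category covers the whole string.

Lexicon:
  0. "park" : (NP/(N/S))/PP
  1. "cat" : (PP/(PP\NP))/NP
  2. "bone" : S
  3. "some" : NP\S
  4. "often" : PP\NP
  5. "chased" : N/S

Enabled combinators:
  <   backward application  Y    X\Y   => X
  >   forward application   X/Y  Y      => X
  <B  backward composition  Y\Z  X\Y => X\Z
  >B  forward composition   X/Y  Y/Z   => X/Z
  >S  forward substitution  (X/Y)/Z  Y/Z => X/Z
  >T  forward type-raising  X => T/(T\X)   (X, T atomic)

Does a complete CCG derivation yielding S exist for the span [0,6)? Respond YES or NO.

NO

(NP/(N/S))/PP (PP/(PP\NP))/NP S NP\S PP\NP N/S
CKY chart[0,6] = {N/(N\NP), NP, NP/(NP\NP), PP/(PP\NP), S/(S\NP)}; S ∉ chart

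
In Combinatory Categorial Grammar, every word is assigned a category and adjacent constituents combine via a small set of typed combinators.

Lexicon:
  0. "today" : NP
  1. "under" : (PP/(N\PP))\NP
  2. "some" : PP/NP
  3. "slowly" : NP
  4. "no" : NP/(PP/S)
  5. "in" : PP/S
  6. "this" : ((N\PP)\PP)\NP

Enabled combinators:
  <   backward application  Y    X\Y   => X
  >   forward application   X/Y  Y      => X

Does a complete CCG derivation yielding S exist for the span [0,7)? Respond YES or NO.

NP (PP/(N\PP))\NP PP/NP NP NP/(PP/S) PP/S ((N\PP)\PP)\NP
CKY chart[0,7] = {PP}; S ∉ chart

NO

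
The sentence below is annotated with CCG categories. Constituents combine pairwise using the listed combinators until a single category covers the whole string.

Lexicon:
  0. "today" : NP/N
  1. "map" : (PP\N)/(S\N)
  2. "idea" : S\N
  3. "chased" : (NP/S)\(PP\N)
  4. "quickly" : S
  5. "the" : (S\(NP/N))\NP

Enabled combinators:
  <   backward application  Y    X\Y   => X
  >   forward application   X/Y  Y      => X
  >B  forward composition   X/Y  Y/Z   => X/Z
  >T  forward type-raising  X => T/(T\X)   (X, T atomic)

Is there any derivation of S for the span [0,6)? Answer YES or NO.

YES

[0,6] S   <
  [0,1] "today" : NP/N
  [1,6] S\(NP/N)   <
    [1,5] NP   >
      [1,4] NP/S   <
        [1,3] PP\N   >
          [1,2] "map" : (PP\N)/(S\N)
          [2,3] "idea" : S\N
        [3,4] "chased" : (NP/S)\(PP\N)
      [4,5] "quickly" : S
    [5,6] "the" : (S\(NP/N))\NP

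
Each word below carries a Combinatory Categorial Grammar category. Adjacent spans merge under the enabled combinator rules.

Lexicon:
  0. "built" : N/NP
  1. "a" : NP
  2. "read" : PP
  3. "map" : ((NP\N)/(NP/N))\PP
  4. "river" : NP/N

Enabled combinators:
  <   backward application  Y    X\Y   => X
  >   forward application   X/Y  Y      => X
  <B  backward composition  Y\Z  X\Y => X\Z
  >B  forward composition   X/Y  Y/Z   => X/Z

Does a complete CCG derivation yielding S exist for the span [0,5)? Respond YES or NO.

N/NP NP PP ((NP\N)/(NP/N))\PP NP/N
CKY chart[0,5] = {NP}; S ∉ chart

NO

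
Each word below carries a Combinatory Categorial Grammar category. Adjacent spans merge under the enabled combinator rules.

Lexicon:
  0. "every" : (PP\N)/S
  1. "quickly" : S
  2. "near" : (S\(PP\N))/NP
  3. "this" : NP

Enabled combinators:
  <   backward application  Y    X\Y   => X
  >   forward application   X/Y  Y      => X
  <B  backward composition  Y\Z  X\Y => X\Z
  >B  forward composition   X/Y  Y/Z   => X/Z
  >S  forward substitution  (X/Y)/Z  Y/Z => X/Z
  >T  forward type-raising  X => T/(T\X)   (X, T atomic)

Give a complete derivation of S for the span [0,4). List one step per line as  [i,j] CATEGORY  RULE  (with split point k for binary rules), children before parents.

[0,4] S   <
  [0,2] PP\N   >
    [0,1] "every" : (PP\N)/S
    [1,2] "quickly" : S
  [2,4] S\(PP\N)   >
    [2,3] "near" : (S\(PP\N))/NP
    [3,4] "this" : NP

[0,1] (PP\N)/S  lex  "every"
[1,2] S  lex  "quickly"
[0,2] PP\N  >  k=1
[2,3] (S\(PP\N))/NP  lex  "near"
[3,4] NP  lex  "this"
[2,4] S\(PP\N)  >  k=3
[0,4] S  <  k=2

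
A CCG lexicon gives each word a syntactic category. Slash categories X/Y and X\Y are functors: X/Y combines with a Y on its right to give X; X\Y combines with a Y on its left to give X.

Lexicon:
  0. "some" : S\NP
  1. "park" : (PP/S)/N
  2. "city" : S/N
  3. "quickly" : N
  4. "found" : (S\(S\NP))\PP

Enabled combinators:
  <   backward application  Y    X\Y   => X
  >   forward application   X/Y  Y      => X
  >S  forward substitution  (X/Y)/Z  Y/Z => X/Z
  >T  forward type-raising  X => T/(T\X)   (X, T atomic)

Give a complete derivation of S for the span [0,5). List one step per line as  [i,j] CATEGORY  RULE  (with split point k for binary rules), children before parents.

[0,5] S   <
  [0,1] "some" : S\NP
  [1,5] S\(S\NP)   <
    [1,4] PP   >
      [1,3] PP/N   >S
        [1,2] "park" : (PP/S)/N
        [2,3] "city" : S/N
      [3,4] "quickly" : N
    [4,5] "found" : (S\(S\NP))\PP

[0,1] S\NP  lex  "some"
[1,2] (PP/S)/N  lex  "park"
[2,3] S/N  lex  "city"
[1,3] PP/N  >S  k=2
[3,4] N  lex  "quickly"
[1,4] PP  >  k=3
[4,5] (S\(S\NP))\PP  lex  "found"
[1,5] S\(S\NP)  <  k=4
[0,5] S  <  k=1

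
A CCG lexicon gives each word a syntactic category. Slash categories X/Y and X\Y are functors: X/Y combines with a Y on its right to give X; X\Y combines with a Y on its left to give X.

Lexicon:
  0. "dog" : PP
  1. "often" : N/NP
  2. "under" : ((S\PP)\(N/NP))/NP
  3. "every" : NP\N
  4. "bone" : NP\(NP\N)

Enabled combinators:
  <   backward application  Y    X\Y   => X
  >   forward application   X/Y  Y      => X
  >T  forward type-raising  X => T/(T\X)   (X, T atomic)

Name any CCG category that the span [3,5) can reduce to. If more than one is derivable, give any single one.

NP

[0,5] S   <
  [0,1] "dog" : PP
  [1,5] S\PP   <
    [1,2] "often" : N/NP
    [2,5] (S\PP)\(N/NP)   >
      [2,3] "under" : ((S\PP)\(N/NP))/NP
      [3,5] NP   <
        [3,4] "every" : NP\N
        [4,5] "bone" : NP\(NP\N)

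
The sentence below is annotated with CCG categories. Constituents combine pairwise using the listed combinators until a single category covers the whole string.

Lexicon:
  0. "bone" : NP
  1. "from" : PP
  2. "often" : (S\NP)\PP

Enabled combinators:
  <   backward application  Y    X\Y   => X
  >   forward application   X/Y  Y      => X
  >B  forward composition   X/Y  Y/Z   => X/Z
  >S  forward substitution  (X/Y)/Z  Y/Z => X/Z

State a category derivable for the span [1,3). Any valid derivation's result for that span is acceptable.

S\NP

[0,3] S   <
  [0,1] "bone" : NP
  [1,3] S\NP   <
    [1,2] "from" : PP
    [2,3] "often" : (S\NP)\PP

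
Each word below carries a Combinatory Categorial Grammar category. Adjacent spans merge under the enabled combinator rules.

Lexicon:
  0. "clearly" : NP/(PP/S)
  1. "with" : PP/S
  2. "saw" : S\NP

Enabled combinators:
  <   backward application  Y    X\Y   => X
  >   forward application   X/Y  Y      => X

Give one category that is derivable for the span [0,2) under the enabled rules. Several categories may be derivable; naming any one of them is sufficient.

[0,3] S   <
  [0,2] NP   >
    [0,1] "clearly" : NP/(PP/S)
    [1,2] "with" : PP/S
  [2,3] "saw" : S\NP

NP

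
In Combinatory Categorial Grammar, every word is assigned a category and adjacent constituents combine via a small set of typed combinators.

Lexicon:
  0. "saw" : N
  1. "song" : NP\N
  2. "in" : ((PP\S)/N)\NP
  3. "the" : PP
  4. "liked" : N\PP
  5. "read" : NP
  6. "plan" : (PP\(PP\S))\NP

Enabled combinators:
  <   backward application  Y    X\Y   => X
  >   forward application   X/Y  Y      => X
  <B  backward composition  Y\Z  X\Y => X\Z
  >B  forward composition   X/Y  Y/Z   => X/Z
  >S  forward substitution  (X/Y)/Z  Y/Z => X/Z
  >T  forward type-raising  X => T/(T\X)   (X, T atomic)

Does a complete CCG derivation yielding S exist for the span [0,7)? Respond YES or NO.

NO

N NP\N ((PP\S)/N)\NP PP N\PP NP (PP\(PP\S))\NP
CKY chart[0,7] = {N/(N\PP), NP/(NP\PP), PP, PP/(PP\PP), S/(S\PP)}; S ∉ chart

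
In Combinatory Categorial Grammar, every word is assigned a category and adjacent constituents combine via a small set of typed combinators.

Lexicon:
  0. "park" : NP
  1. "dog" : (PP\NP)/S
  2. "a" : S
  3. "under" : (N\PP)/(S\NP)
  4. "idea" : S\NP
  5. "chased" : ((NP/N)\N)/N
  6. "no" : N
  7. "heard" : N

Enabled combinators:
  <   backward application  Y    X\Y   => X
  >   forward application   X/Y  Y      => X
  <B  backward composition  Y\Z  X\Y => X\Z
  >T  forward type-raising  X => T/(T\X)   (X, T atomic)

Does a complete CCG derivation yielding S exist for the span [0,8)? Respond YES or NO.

NP (PP\NP)/S S (N\PP)/(S\NP) S\NP ((NP/N)\N)/N N N
CKY chart[0,8] = {N/(N\NP), NP, NP/(NP\NP), PP/(PP\NP), S/(S\NP)}; S ∉ chart

NO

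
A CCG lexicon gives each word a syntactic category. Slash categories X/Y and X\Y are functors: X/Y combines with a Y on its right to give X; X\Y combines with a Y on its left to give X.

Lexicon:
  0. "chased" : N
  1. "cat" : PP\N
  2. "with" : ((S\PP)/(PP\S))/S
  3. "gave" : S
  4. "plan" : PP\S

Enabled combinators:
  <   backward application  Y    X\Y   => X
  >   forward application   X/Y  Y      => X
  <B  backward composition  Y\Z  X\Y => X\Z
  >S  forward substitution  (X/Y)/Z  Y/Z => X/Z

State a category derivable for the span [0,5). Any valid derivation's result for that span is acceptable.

S

[0,5] S   <
  [0,2] PP   <
    [0,1] "chased" : N
    [1,2] "cat" : PP\N
  [2,5] S\PP   >
    [2,4] (S\PP)/(PP\S)   >
      [2,3] "with" : ((S\PP)/(PP\S))/S
      [3,4] "gave" : S
    [4,5] "plan" : PP\S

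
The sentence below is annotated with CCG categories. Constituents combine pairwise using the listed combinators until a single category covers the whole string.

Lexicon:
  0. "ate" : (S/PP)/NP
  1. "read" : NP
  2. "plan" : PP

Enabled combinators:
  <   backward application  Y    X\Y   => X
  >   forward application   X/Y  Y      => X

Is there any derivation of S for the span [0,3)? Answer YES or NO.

[0,3] S   >
  [0,2] S/PP   >
    [0,1] "ate" : (S/PP)/NP
    [1,2] "read" : NP
  [2,3] "plan" : PP

YES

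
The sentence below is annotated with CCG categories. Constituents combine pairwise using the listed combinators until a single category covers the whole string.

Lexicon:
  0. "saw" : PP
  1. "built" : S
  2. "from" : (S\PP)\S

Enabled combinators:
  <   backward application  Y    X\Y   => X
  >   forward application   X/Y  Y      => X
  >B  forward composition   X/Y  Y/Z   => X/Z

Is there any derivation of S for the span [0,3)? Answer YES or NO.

[0,3] S   <
  [0,1] "saw" : PP
  [1,3] S\PP   <
    [1,2] "built" : S
    [2,3] "from" : (S\PP)\S

YES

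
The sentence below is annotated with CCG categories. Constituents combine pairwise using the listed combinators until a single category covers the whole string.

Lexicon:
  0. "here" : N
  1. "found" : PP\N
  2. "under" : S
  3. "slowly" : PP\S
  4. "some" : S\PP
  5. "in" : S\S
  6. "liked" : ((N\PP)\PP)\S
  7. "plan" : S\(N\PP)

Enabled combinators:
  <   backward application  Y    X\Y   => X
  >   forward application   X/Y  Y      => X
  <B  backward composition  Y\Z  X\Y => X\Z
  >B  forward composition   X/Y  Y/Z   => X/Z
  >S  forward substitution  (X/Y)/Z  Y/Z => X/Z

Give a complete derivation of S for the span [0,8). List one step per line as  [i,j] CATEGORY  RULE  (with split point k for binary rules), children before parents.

[0,8] S   <
  [0,7] N\PP   <
    [0,2] PP   <
      [0,1] "here" : N
      [1,2] "found" : PP\N
    [2,7] (N\PP)\PP   <
      [2,6] S   <
        [2,4] PP   <
          [2,3] "under" : S
          [3,4] "slowly" : PP\S
        [4,6] S\PP   <B
          [4,5] "some" : S\PP
          [5,6] "in" : S\S
      [6,7] "liked" : ((N\PP)\PP)\S
  [7,8] "plan" : S\(N\PP)

[0,1] N  lex  "here"
[1,2] PP\N  lex  "found"
[0,2] PP  <  k=1
[2,3] S  lex  "under"
[3,4] PP\S  lex  "slowly"
[2,4] PP  <  k=3
[4,5] S\PP  lex  "some"
[5,6] S\S  lex  "in"
[4,6] S\PP  <B  k=5
[2,6] S  <  k=4
[6,7] ((N\PP)\PP)\S  lex  "liked"
[2,7] (N\PP)\PP  <  k=6
[0,7] N\PP  <  k=2
[7,8] S\(N\PP)  lex  "plan"
[0,8] S  <  k=7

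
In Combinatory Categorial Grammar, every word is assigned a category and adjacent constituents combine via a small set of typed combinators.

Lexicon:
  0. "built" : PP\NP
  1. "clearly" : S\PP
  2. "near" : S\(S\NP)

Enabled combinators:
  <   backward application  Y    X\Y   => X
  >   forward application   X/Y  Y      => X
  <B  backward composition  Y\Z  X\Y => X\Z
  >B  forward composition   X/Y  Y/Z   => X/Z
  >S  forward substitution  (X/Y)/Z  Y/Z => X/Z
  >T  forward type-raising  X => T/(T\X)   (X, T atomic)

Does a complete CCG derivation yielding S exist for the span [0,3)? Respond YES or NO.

YES

[0,3] S   <
  [0,2] S\NP   <B
    [0,1] "built" : PP\NP
    [1,2] "clearly" : S\PP
  [2,3] "near" : S\(S\NP)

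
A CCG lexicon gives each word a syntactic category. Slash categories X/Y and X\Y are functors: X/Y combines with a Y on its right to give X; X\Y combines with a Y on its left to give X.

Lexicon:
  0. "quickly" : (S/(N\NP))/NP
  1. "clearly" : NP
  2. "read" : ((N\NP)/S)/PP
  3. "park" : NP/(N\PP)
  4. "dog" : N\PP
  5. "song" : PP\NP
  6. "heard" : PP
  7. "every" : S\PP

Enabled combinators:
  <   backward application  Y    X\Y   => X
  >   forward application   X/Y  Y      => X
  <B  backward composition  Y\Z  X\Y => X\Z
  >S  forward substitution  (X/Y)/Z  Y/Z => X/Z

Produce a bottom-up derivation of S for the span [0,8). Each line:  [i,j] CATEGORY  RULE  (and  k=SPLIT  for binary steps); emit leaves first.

[0,8] S   >
  [0,2] S/(N\NP)   >
    [0,1] "quickly" : (S/(N\NP))/NP
    [1,2] "clearly" : NP
  [2,8] N\NP   >
    [2,6] (N\NP)/S   >
      [2,3] "read" : ((N\NP)/S)/PP
      [3,6] PP   <
        [3,5] NP   >
          [3,4] "park" : NP/(N\PP)
          [4,5] "dog" : N\PP
        [5,6] "song" : PP\NP
    [6,8] S   <
      [6,7] "heard" : PP
      [7,8] "every" : S\PP

[0,1] (S/(N\NP))/NP  lex  "quickly"
[1,2] NP  lex  "clearly"
[0,2] S/(N\NP)  >  k=1
[2,3] ((N\NP)/S)/PP  lex  "read"
[3,4] NP/(N\PP)  lex  "park"
[4,5] N\PP  lex  "dog"
[3,5] NP  >  k=4
[5,6] PP\NP  lex  "song"
[3,6] PP  <  k=5
[2,6] (N\NP)/S  >  k=3
[6,7] PP  lex  "heard"
[7,8] S\PP  lex  "every"
[6,8] S  <  k=7
[2,8] N\NP  >  k=6
[0,8] S  >  k=2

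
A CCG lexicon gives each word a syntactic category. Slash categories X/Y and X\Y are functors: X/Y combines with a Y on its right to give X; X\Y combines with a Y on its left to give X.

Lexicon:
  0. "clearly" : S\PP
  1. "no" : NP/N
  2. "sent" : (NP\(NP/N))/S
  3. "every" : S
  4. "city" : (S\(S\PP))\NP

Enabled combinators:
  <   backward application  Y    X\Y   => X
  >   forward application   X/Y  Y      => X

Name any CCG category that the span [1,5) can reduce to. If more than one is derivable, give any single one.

S\(S\PP)

[0,5] S   <
  [0,1] "clearly" : S\PP
  [1,5] S\(S\PP)   <
    [1,4] NP   <
      [1,2] "no" : NP/N
      [2,4] NP\(NP/N)   >
        [2,3] "sent" : (NP\(NP/N))/S
        [3,4] "every" : S
    [4,5] "city" : (S\(S\PP))\NP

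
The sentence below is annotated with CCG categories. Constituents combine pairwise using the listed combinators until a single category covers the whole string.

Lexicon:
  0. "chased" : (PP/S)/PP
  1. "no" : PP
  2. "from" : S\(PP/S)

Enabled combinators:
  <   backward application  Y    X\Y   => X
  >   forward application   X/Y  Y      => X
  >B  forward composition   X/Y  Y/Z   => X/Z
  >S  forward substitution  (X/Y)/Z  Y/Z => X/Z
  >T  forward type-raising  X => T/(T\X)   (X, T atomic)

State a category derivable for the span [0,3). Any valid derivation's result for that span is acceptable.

[0,3] S   <
  [0,2] PP/S   >
    [0,1] "chased" : (PP/S)/PP
    [1,2] "no" : PP
  [2,3] "from" : S\(PP/S)

S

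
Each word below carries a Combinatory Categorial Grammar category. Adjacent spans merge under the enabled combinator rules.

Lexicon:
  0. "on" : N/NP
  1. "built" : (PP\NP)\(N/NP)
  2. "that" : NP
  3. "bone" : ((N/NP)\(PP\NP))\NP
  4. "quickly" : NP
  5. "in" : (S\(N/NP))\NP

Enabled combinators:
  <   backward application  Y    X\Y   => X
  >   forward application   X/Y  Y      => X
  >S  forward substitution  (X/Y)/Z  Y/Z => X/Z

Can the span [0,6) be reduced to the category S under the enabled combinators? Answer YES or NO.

YES

[0,6] S   <
  [0,4] N/NP   <
    [0,2] PP\NP   <
      [0,1] "on" : N/NP
      [1,2] "built" : (PP\NP)\(N/NP)
    [2,4] (N/NP)\(PP\NP)   <
      [2,3] "that" : NP
      [3,4] "bone" : ((N/NP)\(PP\NP))\NP
  [4,6] S\(N/NP)   <
    [4,5] "quickly" : NP
    [5,6] "in" : (S\(N/NP))\NP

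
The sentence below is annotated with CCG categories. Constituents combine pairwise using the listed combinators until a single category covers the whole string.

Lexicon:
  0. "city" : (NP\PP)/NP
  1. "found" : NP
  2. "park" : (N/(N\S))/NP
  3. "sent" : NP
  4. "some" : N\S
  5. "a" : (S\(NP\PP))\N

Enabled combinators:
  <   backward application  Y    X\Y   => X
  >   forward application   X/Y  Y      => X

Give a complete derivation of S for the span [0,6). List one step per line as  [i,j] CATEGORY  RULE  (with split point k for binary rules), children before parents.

[0,6] S   <
  [0,2] NP\PP   >
    [0,1] "city" : (NP\PP)/NP
    [1,2] "found" : NP
  [2,6] S\(NP\PP)   <
    [2,5] N   >
      [2,4] N/(N\S)   >
        [2,3] "park" : (N/(N\S))/NP
        [3,4] "sent" : NP
      [4,5] "some" : N\S
    [5,6] "a" : (S\(NP\PP))\N

[0,1] (NP\PP)/NP  lex  "city"
[1,2] NP  lex  "found"
[0,2] NP\PP  >  k=1
[2,3] (N/(N\S))/NP  lex  "park"
[3,4] NP  lex  "sent"
[2,4] N/(N\S)  >  k=3
[4,5] N\S  lex  "some"
[2,5] N  >  k=4
[5,6] (S\(NP\PP))\N  lex  "a"
[2,6] S\(NP\PP)  <  k=5
[0,6] S  <  k=2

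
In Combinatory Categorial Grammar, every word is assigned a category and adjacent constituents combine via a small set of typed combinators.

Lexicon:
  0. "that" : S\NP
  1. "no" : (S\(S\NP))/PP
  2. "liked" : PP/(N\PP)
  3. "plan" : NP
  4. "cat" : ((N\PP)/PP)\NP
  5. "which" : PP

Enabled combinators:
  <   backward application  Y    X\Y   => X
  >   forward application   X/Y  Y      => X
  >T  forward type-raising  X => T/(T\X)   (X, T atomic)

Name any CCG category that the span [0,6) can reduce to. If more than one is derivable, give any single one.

[0,6] S   <
  [0,1] "that" : S\NP
  [1,6] S\(S\NP)   >
    [1,2] "no" : (S\(S\NP))/PP
    [2,6] PP   >
      [2,3] "liked" : PP/(N\PP)
      [3,6] N\PP   >
        [3,5] (N\PP)/PP   <
          [3,4] "plan" : NP
          [4,5] "cat" : ((N\PP)/PP)\NP
        [5,6] "which" : PP

S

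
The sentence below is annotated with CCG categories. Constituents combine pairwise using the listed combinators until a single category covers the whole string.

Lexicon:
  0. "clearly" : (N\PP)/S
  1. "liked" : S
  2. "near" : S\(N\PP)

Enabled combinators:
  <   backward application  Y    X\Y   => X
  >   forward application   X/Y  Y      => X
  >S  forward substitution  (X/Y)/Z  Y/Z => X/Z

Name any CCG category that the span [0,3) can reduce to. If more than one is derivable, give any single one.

S

[0,3] S   <
  [0,2] N\PP   >
    [0,1] "clearly" : (N\PP)/S
    [1,2] "liked" : S
  [2,3] "near" : S\(N\PP)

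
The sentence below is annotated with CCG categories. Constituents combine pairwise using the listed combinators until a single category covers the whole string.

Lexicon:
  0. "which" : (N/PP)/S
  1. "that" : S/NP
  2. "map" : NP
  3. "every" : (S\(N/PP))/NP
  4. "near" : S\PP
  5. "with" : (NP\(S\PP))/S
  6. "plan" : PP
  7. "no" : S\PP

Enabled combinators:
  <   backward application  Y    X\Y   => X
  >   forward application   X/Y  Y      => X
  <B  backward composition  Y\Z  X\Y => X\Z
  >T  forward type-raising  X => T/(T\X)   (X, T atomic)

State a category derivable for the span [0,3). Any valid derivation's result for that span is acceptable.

[0,8] S   <
  [0,3] N/PP   >
    [0,1] "which" : (N/PP)/S
    [1,3] S   >
      [1,2] "that" : S/NP
      [2,3] "map" : NP
  [3,8] S\(N/PP)   >
    [3,4] "every" : (S\(N/PP))/NP
    [4,8] NP   <
      [4,5] "near" : S\PP
      [5,8] NP\(S\PP)   >
        [5,6] "with" : (NP\(S\PP))/S
        [6,8] S   <
          [6,7] "plan" : PP
          [7,8] "no" : S\PP

N/PP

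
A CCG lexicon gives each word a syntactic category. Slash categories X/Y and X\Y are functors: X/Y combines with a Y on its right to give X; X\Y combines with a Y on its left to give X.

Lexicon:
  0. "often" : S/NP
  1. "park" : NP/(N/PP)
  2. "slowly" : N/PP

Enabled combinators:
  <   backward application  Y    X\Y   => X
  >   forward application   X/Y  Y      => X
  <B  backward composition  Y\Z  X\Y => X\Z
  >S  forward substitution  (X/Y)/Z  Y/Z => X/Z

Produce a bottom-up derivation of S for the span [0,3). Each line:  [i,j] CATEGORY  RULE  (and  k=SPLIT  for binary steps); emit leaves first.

[0,1] S/NP  lex  "often"
[1,2] NP/(N/PP)  lex  "park"
[2,3] N/PP  lex  "slowly"
[1,3] NP  >  k=2
[0,3] S  >  k=1

[0,3] S   >
  [0,1] "often" : S/NP
  [1,3] NP   >
    [1,2] "park" : NP/(N/PP)
    [2,3] "slowly" : N/PP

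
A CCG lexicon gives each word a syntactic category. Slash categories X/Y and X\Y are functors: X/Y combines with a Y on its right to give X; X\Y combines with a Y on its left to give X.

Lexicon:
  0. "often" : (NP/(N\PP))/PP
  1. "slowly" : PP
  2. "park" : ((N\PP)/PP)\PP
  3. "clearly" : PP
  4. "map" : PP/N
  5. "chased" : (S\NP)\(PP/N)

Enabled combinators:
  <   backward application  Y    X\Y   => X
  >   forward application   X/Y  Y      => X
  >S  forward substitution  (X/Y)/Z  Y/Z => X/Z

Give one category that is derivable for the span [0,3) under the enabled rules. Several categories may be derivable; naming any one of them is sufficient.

NP/PP

[0,6] S   <
  [0,4] NP   >
    [0,3] NP/PP   >S
      [0,1] "often" : (NP/(N\PP))/PP
      [1,3] (N\PP)/PP   <
        [1,2] "slowly" : PP
        [2,3] "park" : ((N\PP)/PP)\PP
    [3,4] "clearly" : PP
  [4,6] S\NP   <
    [4,5] "map" : PP/N
    [5,6] "chased" : (S\NP)\(PP/N)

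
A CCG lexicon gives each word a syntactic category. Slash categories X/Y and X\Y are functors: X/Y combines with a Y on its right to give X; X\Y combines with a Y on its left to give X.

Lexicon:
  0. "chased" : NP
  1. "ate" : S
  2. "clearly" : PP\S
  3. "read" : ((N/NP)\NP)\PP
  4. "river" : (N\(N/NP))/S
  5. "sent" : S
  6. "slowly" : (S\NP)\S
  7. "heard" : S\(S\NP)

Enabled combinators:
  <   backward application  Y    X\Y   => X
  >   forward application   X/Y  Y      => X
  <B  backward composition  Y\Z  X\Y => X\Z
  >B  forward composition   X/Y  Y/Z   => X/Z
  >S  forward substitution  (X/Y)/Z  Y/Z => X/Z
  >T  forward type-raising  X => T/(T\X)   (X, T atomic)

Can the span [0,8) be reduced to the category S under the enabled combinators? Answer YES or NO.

NO

NP S PP\S ((N/NP)\NP)\PP (N\(N/NP))/S S (S\NP)\S S\(S\NP)
CKY chart[0,8] = {N, N/(N\N), NP/(NP\N), PP/(PP\N), S/(S\N)}; S ∉ chart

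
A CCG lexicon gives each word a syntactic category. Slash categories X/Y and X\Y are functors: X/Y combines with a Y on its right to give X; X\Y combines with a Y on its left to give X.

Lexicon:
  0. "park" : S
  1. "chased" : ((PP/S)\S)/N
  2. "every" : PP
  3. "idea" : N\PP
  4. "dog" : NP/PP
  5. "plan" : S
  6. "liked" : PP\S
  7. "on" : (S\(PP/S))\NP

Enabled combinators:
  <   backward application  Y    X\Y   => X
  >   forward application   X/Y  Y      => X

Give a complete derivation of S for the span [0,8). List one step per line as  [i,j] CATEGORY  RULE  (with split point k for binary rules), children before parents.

[0,1] S  lex  "park"
[1,2] ((PP/S)\S)/N  lex  "chased"
[2,3] PP  lex  "every"
[3,4] N\PP  lex  "idea"
[2,4] N  <  k=3
[1,4] (PP/S)\S  >  k=2
[0,4] PP/S  <  k=1
[4,5] NP/PP  lex  "dog"
[5,6] S  lex  "plan"
[6,7] PP\S  lex  "liked"
[5,7] PP  <  k=6
[4,7] NP  >  k=5
[7,8] (S\(PP/S))\NP  lex  "on"
[4,8] S\(PP/S)  <  k=7
[0,8] S  <  k=4

[0,8] S   <
  [0,4] PP/S   <
    [0,1] "park" : S
    [1,4] (PP/S)\S   >
      [1,2] "chased" : ((PP/S)\S)/N
      [2,4] N   <
        [2,3] "every" : PP
        [3,4] "idea" : N\PP
  [4,8] S\(PP/S)   <
    [4,7] NP   >
      [4,5] "dog" : NP/PP
      [5,7] PP   <
        [5,6] "plan" : S
        [6,7] "liked" : PP\S
    [7,8] "on" : (S\(PP/S))\NP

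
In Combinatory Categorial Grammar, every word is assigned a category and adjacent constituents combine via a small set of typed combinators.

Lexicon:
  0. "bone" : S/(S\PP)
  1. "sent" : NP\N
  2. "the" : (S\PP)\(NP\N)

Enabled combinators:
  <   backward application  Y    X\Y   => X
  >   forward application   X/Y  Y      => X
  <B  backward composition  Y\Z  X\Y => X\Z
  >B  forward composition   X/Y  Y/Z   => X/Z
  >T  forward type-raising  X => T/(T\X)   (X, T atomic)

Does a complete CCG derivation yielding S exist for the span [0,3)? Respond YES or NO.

YES

[0,3] S   >
  [0,1] "bone" : S/(S\PP)
  [1,3] S\PP   <
    [1,2] "sent" : NP\N
    [2,3] "the" : (S\PP)\(NP\N)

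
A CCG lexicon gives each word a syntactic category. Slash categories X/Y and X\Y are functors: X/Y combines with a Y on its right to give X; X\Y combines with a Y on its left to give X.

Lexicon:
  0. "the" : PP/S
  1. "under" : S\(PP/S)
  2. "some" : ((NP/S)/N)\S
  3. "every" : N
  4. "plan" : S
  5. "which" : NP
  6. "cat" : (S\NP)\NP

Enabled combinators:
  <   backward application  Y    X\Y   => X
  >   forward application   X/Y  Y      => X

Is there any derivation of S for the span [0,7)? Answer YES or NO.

YES

[0,7] S   <
  [0,5] NP   >
    [0,4] NP/S   >
      [0,3] (NP/S)/N   <
        [0,2] S   <
          [0,1] "the" : PP/S
          [1,2] "under" : S\(PP/S)
        [2,3] "some" : ((NP/S)/N)\S
      [3,4] "every" : N
    [4,5] "plan" : S
  [5,7] S\NP   <
    [5,6] "which" : NP
    [6,7] "cat" : (S\NP)\NP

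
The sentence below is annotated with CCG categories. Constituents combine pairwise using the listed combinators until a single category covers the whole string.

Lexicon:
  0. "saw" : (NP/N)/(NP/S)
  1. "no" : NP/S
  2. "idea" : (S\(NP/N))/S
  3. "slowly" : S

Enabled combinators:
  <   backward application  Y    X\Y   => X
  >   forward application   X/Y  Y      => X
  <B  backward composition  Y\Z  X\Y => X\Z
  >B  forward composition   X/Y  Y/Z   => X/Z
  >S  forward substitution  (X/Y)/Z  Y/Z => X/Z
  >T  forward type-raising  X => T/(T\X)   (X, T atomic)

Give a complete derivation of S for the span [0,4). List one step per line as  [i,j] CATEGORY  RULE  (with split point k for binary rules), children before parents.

[0,4] S   <
  [0,2] NP/N   >
    [0,1] "saw" : (NP/N)/(NP/S)
    [1,2] "no" : NP/S
  [2,4] S\(NP/N)   >
    [2,3] "idea" : (S\(NP/N))/S
    [3,4] "slowly" : S

[0,1] (NP/N)/(NP/S)  lex  "saw"
[1,2] NP/S  lex  "no"
[0,2] NP/N  >  k=1
[2,3] (S\(NP/N))/S  lex  "idea"
[3,4] S  lex  "slowly"
[2,4] S\(NP/N)  >  k=3
[0,4] S  <  k=2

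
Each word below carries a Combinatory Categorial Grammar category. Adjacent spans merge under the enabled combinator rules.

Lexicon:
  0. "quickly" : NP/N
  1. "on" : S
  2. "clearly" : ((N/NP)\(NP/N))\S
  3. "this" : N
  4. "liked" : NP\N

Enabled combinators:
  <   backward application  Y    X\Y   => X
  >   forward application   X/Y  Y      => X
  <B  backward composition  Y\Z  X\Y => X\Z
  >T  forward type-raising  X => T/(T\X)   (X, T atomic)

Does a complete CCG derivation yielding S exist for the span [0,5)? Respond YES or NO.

NP/N S ((N/NP)\(NP/N))\S N NP\N
CKY chart[0,5] = {N, N/(N\N), NP/(NP\N), PP/(PP\N), S/(S\N)}; S ∉ chart

NO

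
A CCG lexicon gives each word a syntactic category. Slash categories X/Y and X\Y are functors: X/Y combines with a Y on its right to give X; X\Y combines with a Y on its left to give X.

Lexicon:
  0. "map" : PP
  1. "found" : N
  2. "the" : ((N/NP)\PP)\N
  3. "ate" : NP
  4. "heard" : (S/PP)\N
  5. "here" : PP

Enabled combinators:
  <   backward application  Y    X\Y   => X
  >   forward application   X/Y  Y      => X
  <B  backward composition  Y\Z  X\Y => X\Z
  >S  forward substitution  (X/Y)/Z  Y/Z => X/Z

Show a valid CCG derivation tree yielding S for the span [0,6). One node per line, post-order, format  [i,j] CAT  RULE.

[0,1] PP  lex  "map"
[1,2] N  lex  "found"
[2,3] ((N/NP)\PP)\N  lex  "the"
[1,3] (N/NP)\PP  <  k=2
[0,3] N/NP  <  k=1
[3,4] NP  lex  "ate"
[0,4] N  >  k=3
[4,5] (S/PP)\N  lex  "heard"
[0,5] S/PP  <  k=4
[5,6] PP  lex  "here"
[0,6] S  >  k=5

[0,6] S   >
  [0,5] S/PP   <
    [0,4] N   >
      [0,3] N/NP   <
        [0,1] "map" : PP
        [1,3] (N/NP)\PP   <
          [1,2] "found" : N
          [2,3] "the" : ((N/NP)\PP)\N
      [3,4] "ate" : NP
    [4,5] "heard" : (S/PP)\N
  [5,6] "here" : PP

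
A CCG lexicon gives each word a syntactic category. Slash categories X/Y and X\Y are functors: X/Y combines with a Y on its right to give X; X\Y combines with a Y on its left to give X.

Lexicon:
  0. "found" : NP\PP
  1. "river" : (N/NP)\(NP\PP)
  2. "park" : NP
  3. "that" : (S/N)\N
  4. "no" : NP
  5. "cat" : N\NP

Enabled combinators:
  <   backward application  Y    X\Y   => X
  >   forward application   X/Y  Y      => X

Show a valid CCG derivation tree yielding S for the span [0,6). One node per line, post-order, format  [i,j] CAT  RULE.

[0,1] NP\PP  lex  "found"
[1,2] (N/NP)\(NP\PP)  lex  "river"
[0,2] N/NP  <  k=1
[2,3] NP  lex  "park"
[0,3] N  >  k=2
[3,4] (S/N)\N  lex  "that"
[0,4] S/N  <  k=3
[4,5] NP  lex  "no"
[5,6] N\NP  lex  "cat"
[4,6] N  <  k=5
[0,6] S  >  k=4

[0,6] S   >
  [0,4] S/N   <
    [0,3] N   >
      [0,2] N/NP   <
        [0,1] "found" : NP\PP
        [1,2] "river" : (N/NP)\(NP\PP)
      [2,3] "park" : NP
    [3,4] "that" : (S/N)\N
  [4,6] N   <
    [4,5] "no" : NP
    [5,6] "cat" : N\NP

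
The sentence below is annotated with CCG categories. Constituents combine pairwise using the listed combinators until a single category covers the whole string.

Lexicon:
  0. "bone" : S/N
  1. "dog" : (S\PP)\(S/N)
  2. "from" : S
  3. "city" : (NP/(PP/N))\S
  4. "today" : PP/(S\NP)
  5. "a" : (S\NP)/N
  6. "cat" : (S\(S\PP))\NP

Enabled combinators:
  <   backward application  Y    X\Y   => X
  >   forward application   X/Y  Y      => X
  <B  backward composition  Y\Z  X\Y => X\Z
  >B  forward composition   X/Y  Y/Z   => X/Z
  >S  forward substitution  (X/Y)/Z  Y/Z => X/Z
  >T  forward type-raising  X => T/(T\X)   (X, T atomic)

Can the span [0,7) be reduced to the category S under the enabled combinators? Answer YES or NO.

YES

[0,7] S   <
  [0,2] S\PP   <
    [0,1] "bone" : S/N
    [1,2] "dog" : (S\PP)\(S/N)
  [2,7] S\(S\PP)   <
    [2,6] NP   >
      [2,4] NP/(PP/N)   <
        [2,3] "from" : S
        [3,4] "city" : (NP/(PP/N))\S
      [4,6] PP/N   >B
        [4,5] "today" : PP/(S\NP)
        [5,6] "a" : (S\NP)/N
    [6,7] "cat" : (S\(S\PP))\NP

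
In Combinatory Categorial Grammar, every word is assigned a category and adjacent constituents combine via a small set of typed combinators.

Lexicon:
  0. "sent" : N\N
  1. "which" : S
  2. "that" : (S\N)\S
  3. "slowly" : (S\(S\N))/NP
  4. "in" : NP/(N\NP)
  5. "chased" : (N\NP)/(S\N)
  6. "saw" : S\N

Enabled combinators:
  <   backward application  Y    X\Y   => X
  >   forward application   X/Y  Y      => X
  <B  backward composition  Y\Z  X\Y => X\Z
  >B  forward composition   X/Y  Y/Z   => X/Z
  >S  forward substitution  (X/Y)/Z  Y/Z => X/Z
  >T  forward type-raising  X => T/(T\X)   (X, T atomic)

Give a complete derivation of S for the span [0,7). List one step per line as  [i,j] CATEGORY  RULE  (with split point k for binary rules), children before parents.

[0,7] S   <
  [0,3] S\N   <B
    [0,1] "sent" : N\N
    [1,3] S\N   <
      [1,2] "which" : S
      [2,3] "that" : (S\N)\S
  [3,7] S\(S\N)   >
    [3,4] "slowly" : (S\(S\N))/NP
    [4,7] NP   >
      [4,5] "in" : NP/(N\NP)
      [5,7] N\NP   >
        [5,6] "chased" : (N\NP)/(S\N)
        [6,7] "saw" : S\N

[0,1] N\N  lex  "sent"
[1,2] S  lex  "which"
[2,3] (S\N)\S  lex  "that"
[1,3] S\N  <  k=2
[0,3] S\N  <B  k=1
[3,4] (S\(S\N))/NP  lex  "slowly"
[4,5] NP/(N\NP)  lex  "in"
[5,6] (N\NP)/(S\N)  lex  "chased"
[6,7] S\N  lex  "saw"
[5,7] N\NP  >  k=6
[4,7] NP  >  k=5
[3,7] S\(S\N)  >  k=4
[0,7] S  <  k=3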